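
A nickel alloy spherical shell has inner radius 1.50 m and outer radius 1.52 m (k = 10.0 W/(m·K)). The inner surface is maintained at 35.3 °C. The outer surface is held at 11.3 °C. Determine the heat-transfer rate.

Q = 4πk·ΔT/(1/r₁ − 1/r₂) = 4π × 10.0 × 24 / (1/1.50 − 1/1.52) = 3.44×10^5 W

Q = 3.44×10^5 W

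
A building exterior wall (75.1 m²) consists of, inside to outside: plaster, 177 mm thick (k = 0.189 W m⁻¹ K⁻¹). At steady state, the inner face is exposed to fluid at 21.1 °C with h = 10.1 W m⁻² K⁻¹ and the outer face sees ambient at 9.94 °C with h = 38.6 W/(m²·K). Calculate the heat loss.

Series thermal resistances, inner to outer:
  R_conv,in = 1/(hA) = 1/(10.1·75.1) = 0.001318 K/W
  R_plaster = L/(kA) = 0.177/(0.189·75.1) = 0.01247 K/W
  R_conv,out = 1/(hA) = 1/(38.6·75.1) = 3.450×10^-4 K/W
ΣR = 0.001318 + 0.01247 + 3.450×10^-4 = 0.01413 K/W
Q = ΔT/ΣR = (21.1 °C − 9.94 °C)/0.01413 = 790 W

Q = 790 W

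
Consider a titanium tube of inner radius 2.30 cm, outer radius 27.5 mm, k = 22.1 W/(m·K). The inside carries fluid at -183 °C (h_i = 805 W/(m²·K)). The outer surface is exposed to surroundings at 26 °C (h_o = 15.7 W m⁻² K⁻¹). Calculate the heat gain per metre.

Q' = 552 W/m

Treat each layer as a resistance in series:
  R'_conv,in = 1/(2πr h) = 1/(2π·0.0230·805) = 0.008596 m·K/W
  R'_titanium = ln(0.0275/0.0230)/(2πk) = 0.1787/(2π·22.1) = 0.001287 m·K/W
  R'_conv,out = 1/(2πr h) = 1/(2π·0.0275·15.7) = 0.3686 m·K/W
ΣR = 0.008596 + 0.001287 + 0.3686 = 0.3785 m·K/W
Q' = ΔT/ΣR = (-183 °C − 26 °C)/0.3785 = -552 W/m
(Negative Q' ⇒ heat flows inward; heat gain = 552 W/m.)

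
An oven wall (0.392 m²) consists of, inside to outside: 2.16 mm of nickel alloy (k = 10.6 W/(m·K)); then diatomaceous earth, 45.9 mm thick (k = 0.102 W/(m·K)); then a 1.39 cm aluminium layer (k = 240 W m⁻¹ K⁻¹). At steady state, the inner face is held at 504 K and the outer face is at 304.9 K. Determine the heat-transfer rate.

Q = 173 W

Treat each layer as a resistance in series:
  R_nickel alloy = L/(kA) = 0.00216/(10.6·0.392) = 5.198×10^-4 K/W
  R_diatomaceous earth = L/(kA) = 0.0459/(0.102·0.392) = 1.148 K/W
  R_aluminium = L/(kA) = 0.0139/(240·0.392) = 1.477×10^-4 K/W
ΣR = 5.198×10^-4 + 1.148 + 1.477×10^-4 = 1.149 K/W
Q = ΔT/ΣR = (504 K − 304.9 K)/1.149 = 173 W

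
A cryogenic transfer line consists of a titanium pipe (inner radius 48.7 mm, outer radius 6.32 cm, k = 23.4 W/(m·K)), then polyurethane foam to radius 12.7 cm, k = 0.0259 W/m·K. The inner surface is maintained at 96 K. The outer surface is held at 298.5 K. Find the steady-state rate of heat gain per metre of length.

Treat each layer as a resistance in series:
  R'_titanium = ln(0.0632/0.0487)/(2πk) = 0.2606/(2π·23.4) = 0.001773 m·K/W
  R'_polyurethane foam = ln(0.127/0.0632)/(2πk) = 0.6979/(2π·0.0259) = 4.288 m·K/W
ΣR = 0.001773 + 4.288 = 4.290 m·K/W
Q' = ΔT/ΣR = (96 K − 298.5 K)/4.290 = -47.2 W/m
(Negative Q' ⇒ heat flows inward; heat gain = 47.2 W/m.)

Q' = 47.2 W/m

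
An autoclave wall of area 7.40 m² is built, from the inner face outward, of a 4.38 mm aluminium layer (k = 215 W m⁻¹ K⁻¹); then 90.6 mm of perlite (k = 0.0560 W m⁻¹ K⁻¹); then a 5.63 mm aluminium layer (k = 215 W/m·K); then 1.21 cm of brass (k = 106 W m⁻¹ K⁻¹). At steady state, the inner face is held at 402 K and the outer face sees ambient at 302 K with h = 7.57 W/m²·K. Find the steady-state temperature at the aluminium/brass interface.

T = 309.6 K

Treat each layer as a resistance in series:
  R_aluminium = L/(kA) = 0.00438/(215·7.40) = 2.753×10^-6 K/W
  R_perlite = L/(kA) = 0.0906/(0.0560·7.40) = 0.2186 K/W
  R_aluminium = L/(kA) = 0.00563/(215·7.40) = 3.539×10^-6 K/W
  R_brass = L/(kA) = 0.0121/(106·7.40) = 1.543×10^-5 K/W
  R_conv,out = 1/(hA) = 1/(7.57·7.40) = 0.01785 K/W
ΣR = 2.753×10^-6 + 0.2186 + 3.539×10^-6 + 1.543×10^-5 + 0.01785 = 0.2365 K/W
Q = ΔT/ΣR = (402 K − 302 K)/0.2365 = 422.8 W
From the inner boundary to the aluminium/brass interface, ΣR_partial = 0.2186 K/W.
T_interface = T_in − Q·ΣR_partial = 402 K − (422.8)(0.2186) = 309.6 K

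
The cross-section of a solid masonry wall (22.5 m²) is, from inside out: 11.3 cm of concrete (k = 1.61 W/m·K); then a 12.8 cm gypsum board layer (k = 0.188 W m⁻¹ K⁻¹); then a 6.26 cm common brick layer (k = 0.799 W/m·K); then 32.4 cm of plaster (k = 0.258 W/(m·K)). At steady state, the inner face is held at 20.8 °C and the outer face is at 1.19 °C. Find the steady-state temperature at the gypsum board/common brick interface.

T = 13.7 °C

Treat each layer as a resistance in series:
  R_concrete = L/(kA) = 0.113/(1.61·22.5) = 0.003119 K/W
  R_gypsum board = L/(kA) = 0.128/(0.188·22.5) = 0.03026 K/W
  R_common brick = L/(kA) = 0.0626/(0.799·22.5) = 0.003482 K/W
  R_plaster = L/(kA) = 0.324/(0.258·22.5) = 0.05581 K/W
ΣR = 0.003119 + 0.03026 + 0.003482 + 0.05581 = 0.09267 K/W
Q = ΔT/ΣR = (20.8 °C − 1.19 °C)/0.09267 = 211.6 W
From the inner boundary to the gypsum board/common brick interface, ΣR_partial = 0.03338 K/W.
T_interface = T_in − Q·ΣR_partial = 20.8 °C − (211.6)(0.03338) = 13.7 °C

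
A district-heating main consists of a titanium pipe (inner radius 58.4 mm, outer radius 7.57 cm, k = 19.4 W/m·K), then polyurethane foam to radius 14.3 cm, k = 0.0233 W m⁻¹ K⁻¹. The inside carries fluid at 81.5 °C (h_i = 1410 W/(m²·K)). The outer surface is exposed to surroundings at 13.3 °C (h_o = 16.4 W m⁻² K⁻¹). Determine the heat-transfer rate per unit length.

Q' = 15.4 W/m

Resistance network (inner→outer):
  R'_conv,in = 1/(2πr h) = 1/(2π·0.0584·1410) = 0.001933 m·K/W
  R'_titanium = ln(0.0757/0.0584)/(2πk) = 0.2595/(2π·19.4) = 0.002129 m·K/W
  R'_polyurethane foam = ln(0.143/0.0757)/(2πk) = 0.6361/(2π·0.0233) = 4.345 m·K/W
  R'_conv,out = 1/(2πr h) = 1/(2π·0.143·16.4) = 0.06786 m·K/W
ΣR = 0.001933 + 0.002129 + 4.345 + 0.06786 = 4.417 m·K/W
Q' = ΔT/ΣR = (81.5 °C − 13.3 °C)/4.417 = 15.4 W/m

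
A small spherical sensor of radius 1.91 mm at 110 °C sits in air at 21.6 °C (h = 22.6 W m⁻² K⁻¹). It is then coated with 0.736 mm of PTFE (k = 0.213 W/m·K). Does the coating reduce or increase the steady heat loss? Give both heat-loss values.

increases: 0.0916 → 0.159 W

Critical radius for a sphere: r_cr = 2k/h = 0.0188 m = 1.88 cm.
Outer radius after coating: r₂ = 0.00191 + 7.36×10^-4 = 0.002646 m.
Since r₁ < r_cr and r₂ ≤ r_cr, the coating moves toward the maximum at r_cr — heat loss rises.
Bare: R = 1/(4πr₁²h) = 965.2 K/W; Q = 88.4/965.2 = 0.0916 W.
Coated: R = R_cond + R_conv = 557.3 K/W; Q = 88.4/557.3 = 0.159 W.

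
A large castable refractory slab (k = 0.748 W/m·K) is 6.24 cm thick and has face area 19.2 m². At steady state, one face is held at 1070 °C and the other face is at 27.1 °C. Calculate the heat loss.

Q = 2.40×10^5 W

Q = kA·ΔT/L = 0.748 × 19.2 × |1070 °C − 27.1 °C| / 0.0624 = 2.40×10^5 W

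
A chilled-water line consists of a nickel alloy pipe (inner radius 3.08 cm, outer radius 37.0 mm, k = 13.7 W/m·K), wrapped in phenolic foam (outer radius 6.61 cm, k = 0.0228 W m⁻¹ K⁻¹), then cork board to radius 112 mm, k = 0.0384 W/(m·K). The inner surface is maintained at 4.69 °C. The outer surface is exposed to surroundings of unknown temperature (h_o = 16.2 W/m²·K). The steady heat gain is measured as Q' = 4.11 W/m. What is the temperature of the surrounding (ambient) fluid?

Series resistances:
  R'_nickel alloy = ln(0.0370/0.0308)/(2πk) = 0.1834/(2π·13.7) = 0.002131 m·K/W
  R'_phenolic foam = ln(0.0661/0.0370)/(2πk) = 0.5803/(2π·0.0228) = 4.050 m·K/W
  R'_cork board = ln(0.112/0.0661)/(2πk) = 0.5273/(2π·0.0384) = 2.186 m·K/W
  R'_conv,out = 1/(2πr h) = 1/(2π·0.112·16.2) = 0.08772 m·K/W
ΣR = 6.326 m·K/W
ΔT = Q'·ΣR = 4.11 × 6.326 = 26.00 K
Heat flows inward, so T_out = T_in + ΔT = 4.69 + 26.00 = 30.7 °C

T_out = 30.7 °C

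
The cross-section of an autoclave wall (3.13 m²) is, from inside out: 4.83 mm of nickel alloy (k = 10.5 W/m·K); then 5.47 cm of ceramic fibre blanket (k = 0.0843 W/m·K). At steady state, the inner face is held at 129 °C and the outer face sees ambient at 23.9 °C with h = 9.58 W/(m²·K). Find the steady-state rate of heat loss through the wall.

Q = 436 W

Series thermal resistances, inner to outer:
  R_nickel alloy = L/(kA) = 0.00483/(10.5·3.13) = 1.470×10^-4 K/W
  R_ceramic fibre blanket = L/(kA) = 0.0547/(0.0843·3.13) = 0.2073 K/W
  R_conv,out = 1/(hA) = 1/(9.58·3.13) = 0.03335 K/W
ΣR = 1.470×10^-4 + 0.2073 + 0.03335 = 0.2408 K/W
Q = ΔT/ΣR = (129 °C − 23.9 °C)/0.2408 = 436 W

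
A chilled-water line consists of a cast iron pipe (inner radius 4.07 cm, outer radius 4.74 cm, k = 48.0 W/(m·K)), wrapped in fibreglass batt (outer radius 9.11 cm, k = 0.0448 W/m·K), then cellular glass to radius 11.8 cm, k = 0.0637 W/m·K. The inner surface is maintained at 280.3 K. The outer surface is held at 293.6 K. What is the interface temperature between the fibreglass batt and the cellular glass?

T = 290.7 K

Treat each layer as a resistance in series:
  R'_cast iron = ln(0.0474/0.0407)/(2πk) = 0.1524/(2π·48.0) = 5.053×10^-4 m·K/W
  R'_fibreglass batt = ln(0.0911/0.0474)/(2πk) = 0.6533/(2π·0.0448) = 2.321 m·K/W
  R'_cellular glass = ln(0.118/0.0911)/(2πk) = 0.2587/(2π·0.0637) = 0.6464 m·K/W
ΣR = 5.053×10^-4 + 2.321 + 0.6464 = 2.968 m·K/W
Q' = ΔT/ΣR = (280.3 K − 293.6 K)/2.968 = -4.481 W/m
From the inner boundary to the fibreglass batt/cellular glass interface, ΣR_partial = 2.322 m·K/W.
T_interface = T_in − Q'·ΣR_partial = 280.3 K − (-4.481)(2.322) = 290.7 K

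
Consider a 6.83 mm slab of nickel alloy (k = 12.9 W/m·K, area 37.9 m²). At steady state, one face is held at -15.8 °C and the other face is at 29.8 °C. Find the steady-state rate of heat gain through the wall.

Q = 3260 kW

Q = kA·ΔT/L = 12.9 × 37.9 × |-15.8 °C − 29.8 °C| / 0.00683 = 3.26×10^6 W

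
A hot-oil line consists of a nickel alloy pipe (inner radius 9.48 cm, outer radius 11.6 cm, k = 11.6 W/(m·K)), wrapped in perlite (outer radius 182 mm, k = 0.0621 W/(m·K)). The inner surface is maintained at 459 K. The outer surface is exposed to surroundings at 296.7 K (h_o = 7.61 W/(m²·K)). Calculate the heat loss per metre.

Resistance network (inner→outer):
  R'_nickel alloy = ln(0.116/0.0948)/(2πk) = 0.2018/(2π·11.6) = 0.002769 m·K/W
  R'_perlite = ln(0.182/0.116)/(2πk) = 0.4504/(2π·0.0621) = 1.154 m·K/W
  R'_conv,out = 1/(2πr h) = 1/(2π·0.182·7.61) = 0.1149 m·K/W
ΣR = 0.002769 + 1.154 + 0.1149 = 1.272 m·K/W
Q' = ΔT/ΣR = (459 K − 296.7 K)/1.272 = 128 W/m

Q' = 128 W/m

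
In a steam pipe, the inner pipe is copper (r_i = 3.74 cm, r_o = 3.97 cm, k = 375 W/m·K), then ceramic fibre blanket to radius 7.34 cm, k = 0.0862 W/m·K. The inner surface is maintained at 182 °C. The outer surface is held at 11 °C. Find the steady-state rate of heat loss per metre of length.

Resistance network (inner→outer):
  R'_copper = ln(0.0397/0.0374)/(2πk) = 0.05968/(2π·375) = 2.533×10^-5 m·K/W
  R'_ceramic fibre blanket = ln(0.0734/0.0397)/(2πk) = 0.6146/(2π·0.0862) = 1.135 m·K/W
ΣR = 2.533×10^-5 + 1.135 = 1.135 m·K/W
Q' = ΔT/ΣR = (182 °C − 11 °C)/1.135 = 151 W/m

Q' = 151 W/m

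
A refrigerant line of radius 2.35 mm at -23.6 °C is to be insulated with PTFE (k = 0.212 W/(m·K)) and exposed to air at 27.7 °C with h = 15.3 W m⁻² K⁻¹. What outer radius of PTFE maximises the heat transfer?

r_cr = 1.39 cm

For a cylinder, r_cr = k_ins/h = 0.212/15.3 = 0.0139 m = 1.39 cm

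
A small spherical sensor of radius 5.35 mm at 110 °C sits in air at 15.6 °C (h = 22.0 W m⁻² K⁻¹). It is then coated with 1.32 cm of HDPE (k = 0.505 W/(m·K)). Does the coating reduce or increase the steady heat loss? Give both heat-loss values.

Critical radius for a sphere: r_cr = 2k/h = 0.0459 m = 4.59 cm.
Outer radius after coating: r₂ = 0.00535 + 0.0132 = 0.01855 m.
Since r₁ < r_cr and r₂ ≤ r_cr, the coating moves toward the maximum at r_cr — heat loss rises.
Bare: R = 1/(4πr₁²h) = 126.4 K/W; Q = 94.4/126.4 = 0.747 W.
Coated: R = R_cond + R_conv = 31.47 K/W; Q = 94.4/31.47 = 3.00 W.

increases: 0.747 → 3.00 W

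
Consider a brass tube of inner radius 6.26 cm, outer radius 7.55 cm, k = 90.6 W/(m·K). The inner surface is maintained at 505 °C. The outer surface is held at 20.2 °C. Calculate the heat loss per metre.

Q' = 1470 kW/m

Q' = 2πk·ΔT/ln(r₂/r₁) = 2π × 90.6 × 484.8 / ln(0.0755/0.0626) = 1.47×10^6 W/m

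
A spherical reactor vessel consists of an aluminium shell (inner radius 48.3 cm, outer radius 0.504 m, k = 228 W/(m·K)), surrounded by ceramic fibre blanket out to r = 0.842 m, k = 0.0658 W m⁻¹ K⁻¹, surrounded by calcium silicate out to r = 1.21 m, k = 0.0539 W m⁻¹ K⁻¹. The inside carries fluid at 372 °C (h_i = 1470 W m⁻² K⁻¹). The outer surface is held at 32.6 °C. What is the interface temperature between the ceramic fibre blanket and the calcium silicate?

Series thermal resistances, inner to outer:
  R_conv,in = 1/(4πr²h) = 1/(4π·0.483²·1470) = 2.320×10^-4 K/W
  R_aluminium = (1/0.483 − 1/0.504)/(4πk) = 0.08627/(4π·228) = 3.011×10^-5 K/W
  R_ceramic fibre blanket = (1/0.504 − 1/0.842)/(4πk) = 0.7965/(4π·0.0658) = 0.9632 K/W
  R_calcium silicate = (1/0.842 − 1/1.21)/(4πk) = 0.3612/(4π·0.0539) = 0.5333 K/W
ΣR = 2.320×10^-4 + 3.011×10^-5 + 0.9632 + 0.5333 = 1.497 K/W
Q = ΔT/ΣR = (372 °C − 32.6 °C)/1.497 = 226.7 W
From the inner boundary to the ceramic fibre blanket/calcium silicate interface, ΣR_partial = 0.9635 K/W.
T_interface = T_in − Q·ΣR_partial = 372 °C − (226.7)(0.9635) = 154 °C

T = 154 °C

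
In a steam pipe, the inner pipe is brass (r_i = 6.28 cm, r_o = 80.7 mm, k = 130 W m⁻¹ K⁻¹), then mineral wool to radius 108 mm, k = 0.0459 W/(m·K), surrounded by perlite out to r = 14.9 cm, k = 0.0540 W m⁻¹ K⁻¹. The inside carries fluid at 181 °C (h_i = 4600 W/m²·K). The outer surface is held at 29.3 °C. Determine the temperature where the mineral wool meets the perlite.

T = 103 °C

Treat each layer as a resistance in series:
  R'_conv,in = 1/(2πr h) = 1/(2π·0.0628·4600) = 5.509×10^-4 m·K/W
  R'_brass = ln(0.0807/0.0628)/(2πk) = 0.2508/(2π·130) = 3.070×10^-4 m·K/W
  R'_mineral wool = ln(0.108/0.0807)/(2πk) = 0.2914/(2π·0.0459) = 1.010 m·K/W
  R'_perlite = ln(0.149/0.108)/(2πk) = 0.3218/(2π·0.0540) = 0.9485 m·K/W
ΣR = 5.509×10^-4 + 3.070×10^-4 + 1.010 + 0.9485 = 1.959 m·K/W
Q' = ΔT/ΣR = (181 °C − 29.3 °C)/1.959 = 77.44 W/m
From the inner boundary to the mineral wool/perlite interface, ΣR_partial = 1.011 m·K/W.
T_interface = T_in − Q'·ΣR_partial = 181 °C − (77.44)(1.011) = 103 °C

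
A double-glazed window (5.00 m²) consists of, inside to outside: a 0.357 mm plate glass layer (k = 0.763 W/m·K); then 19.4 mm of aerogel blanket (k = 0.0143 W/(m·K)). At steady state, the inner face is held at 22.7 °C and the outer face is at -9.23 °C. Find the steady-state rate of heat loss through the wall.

Resistance network (inner→outer):
  R_plate glass = L/(kA) = 3.57×10^-4/(0.763·5.00) = 9.358×10^-5 K/W
  R_aerogel blanket = L/(kA) = 0.0194/(0.0143·5.00) = 0.2713 K/W
ΣR = 9.358×10^-5 + 0.2713 = 0.2714 K/W
Q = ΔT/ΣR = (22.7 °C − -9.23 °C)/0.2714 = 118 W

Q = 118 W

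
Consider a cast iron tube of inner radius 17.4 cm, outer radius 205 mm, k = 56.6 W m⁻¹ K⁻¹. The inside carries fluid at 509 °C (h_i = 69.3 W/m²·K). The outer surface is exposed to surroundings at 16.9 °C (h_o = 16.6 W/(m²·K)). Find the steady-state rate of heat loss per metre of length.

Q' = 8140 W/m

Treat each layer as a resistance in series:
  R'_conv,in = 1/(2πr h) = 1/(2π·0.174·69.3) = 0.01320 m·K/W
  R'_cast iron = ln(0.205/0.174)/(2πk) = 0.1640/(2π·56.6) = 4.610×10^-4 m·K/W
  R'_conv,out = 1/(2πr h) = 1/(2π·0.205·16.6) = 0.04677 m·K/W
ΣR = 0.01320 + 4.610×10^-4 + 0.04677 = 0.06043 m·K/W
Q' = ΔT/ΣR = (509 °C − 16.9 °C)/0.06043 = 8140 W/m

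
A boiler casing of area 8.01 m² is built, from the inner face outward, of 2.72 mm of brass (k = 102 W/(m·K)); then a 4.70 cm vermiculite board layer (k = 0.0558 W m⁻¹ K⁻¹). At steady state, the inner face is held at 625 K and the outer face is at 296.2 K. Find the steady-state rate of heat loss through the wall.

Treat each layer as a resistance in series:
  R_brass = L/(kA) = 0.00272/(102·8.01) = 3.329×10^-6 K/W
  R_vermiculite board = L/(kA) = 0.0470/(0.0558·8.01) = 0.1052 K/W
ΣR = 3.329×10^-6 + 0.1052 = 0.1052 K/W
Q = ΔT/ΣR = (625 K − 296.2 K)/0.1052 = 3130 W

Q = 3.13 kW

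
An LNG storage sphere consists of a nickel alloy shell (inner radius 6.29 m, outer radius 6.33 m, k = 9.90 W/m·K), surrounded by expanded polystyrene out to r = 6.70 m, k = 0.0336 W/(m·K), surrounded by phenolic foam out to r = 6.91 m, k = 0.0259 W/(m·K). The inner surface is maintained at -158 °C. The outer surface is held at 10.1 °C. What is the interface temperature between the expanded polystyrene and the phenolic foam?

T = -57.6 °C

Treat each layer as a resistance in series:
  R_nickel alloy = (1/6.29 − 1/6.33)/(4πk) = 0.001005/(4π·9.90) = 8.075×10^-6 K/W
  R_expanded polystyrene = (1/6.33 − 1/6.70)/(4πk) = 0.008724/(4π·0.0336) = 0.02066 K/W
  R_phenolic foam = (1/6.70 − 1/6.91)/(4πk) = 0.004536/(4π·0.0259) = 0.01394 K/W
ΣR = 8.075×10^-6 + 0.02066 + 0.01394 = 0.03461 K/W
Q = ΔT/ΣR = (-158 °C − 10.1 °C)/0.03461 = -4857 W
From the inner boundary to the expanded polystyrene/phenolic foam interface, ΣR_partial = 0.02067 K/W.
T_interface = T_in − Q·ΣR_partial = -158 °C − (-4857)(0.02067) = -57.6 °C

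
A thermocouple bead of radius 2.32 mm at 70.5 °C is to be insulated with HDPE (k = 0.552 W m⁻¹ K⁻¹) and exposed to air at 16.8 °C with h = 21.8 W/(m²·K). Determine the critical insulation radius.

For a sphere, r_cr = 2k_ins/h = 2·0.552/21.8 = 0.0506 m = 5.06 cm

r_cr = 5.06 cm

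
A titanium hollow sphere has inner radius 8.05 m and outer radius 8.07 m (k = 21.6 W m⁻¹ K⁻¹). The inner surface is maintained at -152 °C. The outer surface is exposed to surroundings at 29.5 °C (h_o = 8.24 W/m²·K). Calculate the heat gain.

Series thermal resistances, inner to outer:
  R_titanium = (1/8.05 − 1/8.07)/(4πk) = 3.079×10^-4/(4π·21.6) = 1.134×10^-6 K/W
  R_conv,out = 1/(4πr²h) = 1/(4π·8.07²·8.24) = 1.483×10^-4 K/W
ΣR = 1.134×10^-6 + 1.483×10^-4 = 1.494×10^-4 K/W
Q = ΔT/ΣR = (-152 °C − 29.5 °C)/1.494×10^-4 = -1.21×10^6 W
(Negative Q ⇒ heat flows inward; heat gain = 1.21×10^6 W.)

Q = 1210 kW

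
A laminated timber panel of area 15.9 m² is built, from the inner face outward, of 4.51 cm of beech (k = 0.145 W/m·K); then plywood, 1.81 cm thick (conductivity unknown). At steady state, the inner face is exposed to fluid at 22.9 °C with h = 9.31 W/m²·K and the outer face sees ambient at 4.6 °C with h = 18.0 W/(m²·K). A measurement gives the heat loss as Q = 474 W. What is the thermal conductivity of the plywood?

k = 0.129 W/m·K

ΣR = ΔT/Q = |22.9 − 4.6|/474 = 0.03861 K/W
Known resistances:
  R_conv,in = 1/(hA) = 1/(9.31·15.9) = 0.006755 K/W
  R_beech = L/(kA) = 0.0451/(0.145·15.9) = 0.01956 K/W
  R_conv,out = 1/(hA) = 1/(18.0·15.9) = 0.003494 K/W
R_plywood = ΣR − ΣR_known = 0.03861 − 0.02981 = 0.008800 K/W
L/(kA) = 0.008800 ⇒ k = 0.0181/(0.008800·15.9) = 0.129 W/m·K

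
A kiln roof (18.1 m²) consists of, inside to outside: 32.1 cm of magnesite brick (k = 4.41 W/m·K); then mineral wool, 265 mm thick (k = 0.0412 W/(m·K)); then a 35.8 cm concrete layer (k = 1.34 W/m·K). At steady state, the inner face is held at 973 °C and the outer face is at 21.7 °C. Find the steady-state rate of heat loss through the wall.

Q = 2.54 kW

Resistance network (inner→outer):
  R_magnesite brick = L/(kA) = 0.321/(4.41·18.1) = 0.004021 K/W
  R_mineral wool = L/(kA) = 0.265/(0.0412·18.1) = 0.3554 K/W
  R_concrete = L/(kA) = 0.358/(1.34·18.1) = 0.01476 K/W
ΣR = 0.004021 + 0.3554 + 0.01476 = 0.3742 K/W
Q = ΔT/ΣR = (973 °C − 21.7 °C)/0.3742 = 2540 W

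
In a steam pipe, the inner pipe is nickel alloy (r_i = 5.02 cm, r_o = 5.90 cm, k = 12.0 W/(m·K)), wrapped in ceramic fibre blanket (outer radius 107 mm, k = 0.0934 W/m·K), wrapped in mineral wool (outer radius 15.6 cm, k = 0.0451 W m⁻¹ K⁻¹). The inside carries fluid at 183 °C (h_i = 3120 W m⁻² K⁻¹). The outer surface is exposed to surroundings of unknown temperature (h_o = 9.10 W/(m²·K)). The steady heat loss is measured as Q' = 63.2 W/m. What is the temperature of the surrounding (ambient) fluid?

T_out = 27.5 °C

Sum the resistances:
  R'_conv,in = 1/(2πr h) = 1/(2π·0.0502·3120) = 0.001016 m·K/W
  R'_nickel alloy = ln(0.0590/0.0502)/(2πk) = 0.1615/(2π·12.0) = 0.002142 m·K/W
  R'_ceramic fibre blanket = ln(0.107/0.0590)/(2πk) = 0.5953/(2π·0.0934) = 1.014 m·K/W
  R'_mineral wool = ln(0.156/0.107)/(2πk) = 0.3770/(2π·0.0451) = 1.331 m·K/W
  R'_conv,out = 1/(2πr h) = 1/(2π·0.156·9.10) = 0.1121 m·K/W
ΣR = 2.460 m·K/W
ΔT = Q'·ΣR = 63.2 × 2.460 = 155.5 K
Heat flows outward, so T_out = T_in − ΔT = 183 − 155.5 = 27.5 °C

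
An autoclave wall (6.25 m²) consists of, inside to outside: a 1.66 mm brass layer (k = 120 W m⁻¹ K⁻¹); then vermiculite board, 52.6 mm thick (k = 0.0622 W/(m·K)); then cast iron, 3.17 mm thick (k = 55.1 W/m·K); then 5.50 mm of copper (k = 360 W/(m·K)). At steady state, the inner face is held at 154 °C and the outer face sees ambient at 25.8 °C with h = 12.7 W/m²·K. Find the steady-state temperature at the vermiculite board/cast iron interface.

Resistance network (inner→outer):
  R_brass = L/(kA) = 0.00166/(120·6.25) = 2.213×10^-6 K/W
  R_vermiculite board = L/(kA) = 0.0526/(0.0622·6.25) = 0.1353 K/W
  R_cast iron = L/(kA) = 0.00317/(55.1·6.25) = 9.205×10^-6 K/W
  R_copper = L/(kA) = 0.00550/(360·6.25) = 2.444×10^-6 K/W
  R_conv,out = 1/(hA) = 1/(12.7·6.25) = 0.01260 K/W
ΣR = 2.213×10^-6 + 0.1353 + 9.205×10^-6 + 2.444×10^-6 + 0.01260 = 0.1479 K/W
Q = ΔT/ΣR = (154 °C − 25.8 °C)/0.1479 = 866.8 W
From the inner boundary to the vermiculite board/cast iron interface, ΣR_partial = 0.1353 K/W.
T_interface = T_in − Q·ΣR_partial = 154 °C − (866.8)(0.1353) = 36.7 °C

T = 36.7 °C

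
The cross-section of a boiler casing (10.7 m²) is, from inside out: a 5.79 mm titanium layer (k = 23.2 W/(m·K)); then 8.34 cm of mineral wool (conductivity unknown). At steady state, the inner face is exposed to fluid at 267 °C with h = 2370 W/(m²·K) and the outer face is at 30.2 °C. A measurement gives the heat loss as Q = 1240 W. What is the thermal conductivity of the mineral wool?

ΣR = ΔT/Q = |267 − 30.2|/1240 = 0.1910 K/W
Known resistances:
  R_conv,in = 1/(hA) = 1/(2370·10.7) = 3.943×10^-5 K/W
  R_titanium = L/(kA) = 0.00579/(23.2·10.7) = 2.332×10^-5 K/W
R_mineral wool = ΣR − ΣR_known = 0.1910 − 6.275×10^-5 = 0.1909 K/W
L/(kA) = 0.1909 ⇒ k = 0.0834/(0.1909·10.7) = 0.0408 W/m·K

k = 0.0408 W/m·K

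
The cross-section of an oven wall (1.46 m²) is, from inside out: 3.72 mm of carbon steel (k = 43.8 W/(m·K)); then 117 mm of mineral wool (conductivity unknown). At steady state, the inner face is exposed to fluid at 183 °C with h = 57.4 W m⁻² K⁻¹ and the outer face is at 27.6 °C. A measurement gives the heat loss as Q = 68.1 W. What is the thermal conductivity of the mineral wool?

k = 0.0353 W/m·K

ΣR = ΔT/Q = |183 − 27.6|/68.1 = 2.282 K/W
Known resistances:
  R_conv,in = 1/(hA) = 1/(57.4·1.46) = 0.01193 K/W
  R_carbon steel = L/(kA) = 0.00372/(43.8·1.46) = 5.817×10^-5 K/W
R_mineral wool = ΣR − ΣR_known = 2.282 − 0.01199 = 2.270 K/W
L/(kA) = 2.270 ⇒ k = 0.117/(2.270·1.46) = 0.0353 W/m·K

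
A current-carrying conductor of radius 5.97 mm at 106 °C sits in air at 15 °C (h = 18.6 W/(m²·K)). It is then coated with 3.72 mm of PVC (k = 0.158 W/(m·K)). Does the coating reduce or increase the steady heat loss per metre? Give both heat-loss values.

increases: 63.5 → 66.4 W/m

Critical radius for a cylinder: r_cr = k/h = 0.00849 m = 0.849 cm.
Outer radius after coating: r₂ = 0.00597 + 0.00372 = 0.00969 m.
r₁ < r_cr < r₂: heat loss rises to a maximum at r_cr then falls. Whether the coating helps depends on whether Q(r₂) has dropped back below Q(r₁).
Bare: R = 1/(2πr₁h) = 1.433 m·K/W; Q = 91/1.433 = 63.5 W/m.
Coated: R = R_cond + R_conv = 1.371 m·K/W; Q = 91/1.371 = 66.4 W/m.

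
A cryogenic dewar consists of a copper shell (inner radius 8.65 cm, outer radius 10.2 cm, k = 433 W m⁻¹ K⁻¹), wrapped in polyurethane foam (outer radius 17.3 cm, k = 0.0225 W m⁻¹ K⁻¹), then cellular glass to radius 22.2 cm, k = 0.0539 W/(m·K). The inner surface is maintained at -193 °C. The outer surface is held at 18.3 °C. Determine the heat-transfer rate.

Series thermal resistances, inner to outer:
  R_copper = (1/0.0865 − 1/0.102)/(4πk) = 1.757/(4π·433) = 3.229×10^-4 K/W
  R_polyurethane foam = (1/0.102 − 1/0.173)/(4πk) = 4.024/(4π·0.0225) = 14.23 K/W
  R_cellular glass = (1/0.173 − 1/0.222)/(4πk) = 1.276/(4π·0.0539) = 1.884 K/W
ΣR = 3.229×10^-4 + 14.23 + 1.884 = 16.11 K/W
Q = ΔT/ΣR = (-193 °C − 18.3 °C)/16.11 = -13.1 W
(Negative Q ⇒ heat flows inward; heat gain = 13.1 W.)

Q = 13.1 W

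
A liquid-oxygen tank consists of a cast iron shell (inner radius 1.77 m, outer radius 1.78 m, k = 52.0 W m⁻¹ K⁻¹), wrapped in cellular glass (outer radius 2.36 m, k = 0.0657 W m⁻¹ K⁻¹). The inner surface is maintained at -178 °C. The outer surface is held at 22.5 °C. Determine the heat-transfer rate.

Q = 1200 W

Resistance network (inner→outer):
  R_cast iron = (1/1.77 − 1/1.78)/(4πk) = 0.003174/(4π·52.0) = 4.857×10^-6 K/W
  R_cellular glass = (1/1.78 − 1/2.36)/(4πk) = 0.1381/(4π·0.0657) = 0.1672 K/W
ΣR = 4.857×10^-6 + 0.1672 = 0.1672 K/W
Q = ΔT/ΣR = (-178 °C − 22.5 °C)/0.1672 = -1200 W
(Negative Q ⇒ heat flows inward; heat gain = 1200 W.)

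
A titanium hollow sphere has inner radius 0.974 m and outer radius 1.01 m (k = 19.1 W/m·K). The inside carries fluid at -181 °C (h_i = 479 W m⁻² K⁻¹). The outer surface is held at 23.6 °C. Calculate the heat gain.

Q = 625 kW

Resistance network (inner→outer):
  R_conv,in = 1/(4πr²h) = 1/(4π·0.974²·479) = 1.751×10^-4 K/W
  R_titanium = (1/0.974 − 1/1.01)/(4πk) = 0.03660/(4π·19.1) = 1.525×10^-4 K/W
ΣR = 1.751×10^-4 + 1.525×10^-4 = 3.276×10^-4 K/W
Q = ΔT/ΣR = (-181 °C − 23.6 °C)/3.276×10^-4 = -6.25×10^5 W
(Negative Q ⇒ heat flows inward; heat gain = 6.25×10^5 W.)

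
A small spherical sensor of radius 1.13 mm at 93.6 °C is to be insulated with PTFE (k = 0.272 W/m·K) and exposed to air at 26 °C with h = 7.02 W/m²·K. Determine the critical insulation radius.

For a sphere, r_cr = 2k_ins/h = 2·0.272/7.02 = 0.0775 m = 7.75 cm

r_cr = 7.75 cm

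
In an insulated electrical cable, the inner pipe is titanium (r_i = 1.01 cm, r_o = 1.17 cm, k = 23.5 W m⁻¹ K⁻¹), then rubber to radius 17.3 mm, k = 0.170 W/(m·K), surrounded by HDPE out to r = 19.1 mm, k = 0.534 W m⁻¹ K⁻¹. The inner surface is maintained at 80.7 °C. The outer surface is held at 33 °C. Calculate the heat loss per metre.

Treat each layer as a resistance in series:
  R'_titanium = ln(0.0117/0.0101)/(2πk) = 0.1471/(2π·23.5) = 9.959×10^-4 m·K/W
  R'_rubber = ln(0.0173/0.0117)/(2πk) = 0.3911/(2π·0.170) = 0.3662 m·K/W
  R'_HDPE = ln(0.0191/0.0173)/(2πk) = 0.09898/(2π·0.534) = 0.02950 m·K/W
ΣR = 9.959×10^-4 + 0.3662 + 0.02950 = 0.3967 m·K/W
Q' = ΔT/ΣR = (80.7 °C − 33 °C)/0.3967 = 120 W/m

Q' = 120 W/m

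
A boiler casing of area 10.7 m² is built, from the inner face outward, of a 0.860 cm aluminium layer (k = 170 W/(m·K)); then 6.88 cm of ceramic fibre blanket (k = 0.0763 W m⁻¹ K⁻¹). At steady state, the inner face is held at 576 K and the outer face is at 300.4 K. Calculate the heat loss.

Q = 3.27 kW

Series thermal resistances, inner to outer:
  R_aluminium = L/(kA) = 0.00860/(170·10.7) = 4.728×10^-6 K/W
  R_ceramic fibre blanket = L/(kA) = 0.0688/(0.0763·10.7) = 0.08427 K/W
ΣR = 4.728×10^-6 + 0.08427 = 0.08427 K/W
Q = ΔT/ΣR = (576 K − 300.4 K)/0.08427 = 3270 W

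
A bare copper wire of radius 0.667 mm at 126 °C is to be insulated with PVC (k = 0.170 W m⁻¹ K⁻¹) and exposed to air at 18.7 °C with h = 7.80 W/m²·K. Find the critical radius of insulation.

r_cr = 2.18 cm

For a cylinder, r_cr = k_ins/h = 0.170/7.80 = 0.0218 m = 2.18 cm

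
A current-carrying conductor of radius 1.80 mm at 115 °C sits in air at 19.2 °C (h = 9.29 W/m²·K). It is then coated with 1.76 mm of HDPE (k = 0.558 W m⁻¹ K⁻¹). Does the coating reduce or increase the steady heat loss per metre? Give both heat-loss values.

increases: 10.1 → 19.1 W/m

Critical radius for a cylinder: r_cr = k/h = 0.0601 m = 6.01 cm.
Outer radius after coating: r₂ = 0.00180 + 0.00176 = 0.00356 m.
Since r₁ < r_cr and r₂ ≤ r_cr, the coating moves toward the maximum at r_cr — heat loss rises.
Bare: R = 1/(2πr₁h) = 9.518 m·K/W; Q = 95.8/9.518 = 10.1 W/m.
Coated: R = R_cond + R_conv = 5.007 m·K/W; Q = 95.8/5.007 = 19.1 W/m.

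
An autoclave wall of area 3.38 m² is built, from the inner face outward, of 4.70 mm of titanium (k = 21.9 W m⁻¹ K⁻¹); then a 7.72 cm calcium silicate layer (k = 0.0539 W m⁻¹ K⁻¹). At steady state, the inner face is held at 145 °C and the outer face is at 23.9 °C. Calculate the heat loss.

Resistance network (inner→outer):
  R_titanium = L/(kA) = 0.00470/(21.9·3.38) = 6.349×10^-5 K/W
  R_calcium silicate = L/(kA) = 0.0772/(0.0539·3.38) = 0.4238 K/W
ΣR = 6.349×10^-5 + 0.4238 = 0.4239 K/W
Q = ΔT/ΣR = (145 °C − 23.9 °C)/0.4239 = 286 W

Q = 286 W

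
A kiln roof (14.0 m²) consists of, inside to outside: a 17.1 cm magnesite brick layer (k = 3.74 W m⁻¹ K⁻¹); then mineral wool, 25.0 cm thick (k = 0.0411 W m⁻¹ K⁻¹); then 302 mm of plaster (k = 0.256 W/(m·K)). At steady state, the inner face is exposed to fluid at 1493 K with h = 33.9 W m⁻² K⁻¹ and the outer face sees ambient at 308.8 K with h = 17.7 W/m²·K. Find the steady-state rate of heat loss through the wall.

Q = 2240 W

Resistance network (inner→outer):
  R_conv,in = 1/(hA) = 1/(33.9·14.0) = 0.002107 K/W
  R_magnesite brick = L/(kA) = 0.171/(3.74·14.0) = 0.003266 K/W
  R_mineral wool = L/(kA) = 0.250/(0.0411·14.0) = 0.4345 K/W
  R_plaster = L/(kA) = 0.302/(0.256·14.0) = 0.08426 K/W
  R_conv,out = 1/(hA) = 1/(17.7·14.0) = 0.004036 K/W
ΣR = 0.002107 + 0.003266 + 0.4345 + 0.08426 + 0.004036 = 0.5282 K/W
Q = ΔT/ΣR = (1493 K − 308.8 K)/0.5282 = 2240 W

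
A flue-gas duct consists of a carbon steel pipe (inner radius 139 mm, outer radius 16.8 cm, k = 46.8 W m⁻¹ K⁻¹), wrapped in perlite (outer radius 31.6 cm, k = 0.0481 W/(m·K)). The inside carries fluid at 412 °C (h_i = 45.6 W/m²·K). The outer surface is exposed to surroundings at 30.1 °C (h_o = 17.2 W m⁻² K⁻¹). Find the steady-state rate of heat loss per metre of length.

Resistance network (inner→outer):
  R'_conv,in = 1/(2πr h) = 1/(2π·0.139·45.6) = 0.02511 m·K/W
  R'_carbon steel = ln(0.168/0.139)/(2πk) = 0.1895/(2π·46.8) = 6.444×10^-4 m·K/W
  R'_perlite = ln(0.316/0.168)/(2πk) = 0.6318/(2π·0.0481) = 2.090 m·K/W
  R'_conv,out = 1/(2πr h) = 1/(2π·0.316·17.2) = 0.02928 m·K/W
ΣR = 0.02511 + 6.444×10^-4 + 2.090 + 0.02928 = 2.145 m·K/W
Q' = ΔT/ΣR = (412 °C − 30.1 °C)/2.145 = 178 W/m

Q' = 178 W/m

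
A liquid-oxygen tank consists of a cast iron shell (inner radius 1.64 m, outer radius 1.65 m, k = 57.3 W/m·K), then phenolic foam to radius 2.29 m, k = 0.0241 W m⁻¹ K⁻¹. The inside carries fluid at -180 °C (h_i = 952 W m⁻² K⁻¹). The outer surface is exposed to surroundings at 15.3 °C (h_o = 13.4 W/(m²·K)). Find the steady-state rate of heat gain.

Q = 348 W

Resistance network (inner→outer):
  R_conv,in = 1/(4πr²h) = 1/(4π·1.64²·952) = 3.108×10^-5 K/W
  R_cast iron = (1/1.64 − 1/1.65)/(4πk) = 0.003695/(4π·57.3) = 5.132×10^-6 K/W
  R_phenolic foam = (1/1.65 − 1/2.29)/(4πk) = 0.1694/(4π·0.0241) = 0.5593 K/W
  R_conv,out = 1/(4πr²h) = 1/(4π·2.29²·13.4) = 0.001132 K/W
ΣR = 3.108×10^-5 + 5.132×10^-6 + 0.5593 + 0.001132 = 0.5605 K/W
Q = ΔT/ΣR = (-180 °C − 15.3 °C)/0.5605 = -348 W
(Negative Q ⇒ heat flows inward; heat gain = 348 W.)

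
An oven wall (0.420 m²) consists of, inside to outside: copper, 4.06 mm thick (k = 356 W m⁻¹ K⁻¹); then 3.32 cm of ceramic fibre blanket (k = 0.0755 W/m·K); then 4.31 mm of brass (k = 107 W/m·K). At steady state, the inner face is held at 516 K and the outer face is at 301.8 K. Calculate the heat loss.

Q = 205 W

Treat each layer as a resistance in series:
  R_copper = L/(kA) = 0.00406/(356·0.420) = 2.715×10^-5 K/W
  R_ceramic fibre blanket = L/(kA) = 0.0332/(0.0755·0.420) = 1.047 K/W
  R_brass = L/(kA) = 0.00431/(107·0.420) = 9.591×10^-5 K/W
ΣR = 2.715×10^-5 + 1.047 + 9.591×10^-5 = 1.047 K/W
Q = ΔT/ΣR = (516 K − 301.8 K)/1.047 = 205 W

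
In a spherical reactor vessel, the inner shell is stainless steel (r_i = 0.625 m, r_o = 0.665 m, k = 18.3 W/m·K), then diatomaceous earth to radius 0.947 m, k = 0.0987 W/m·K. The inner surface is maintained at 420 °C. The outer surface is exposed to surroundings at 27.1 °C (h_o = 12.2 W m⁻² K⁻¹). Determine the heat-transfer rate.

Treat each layer as a resistance in series:
  R_stainless steel = (1/0.625 − 1/0.665)/(4πk) = 0.09624/(4π·18.3) = 4.185×10^-4 K/W
  R_diatomaceous earth = (1/0.665 − 1/0.947)/(4πk) = 0.4478/(4π·0.0987) = 0.3610 K/W
  R_conv,out = 1/(4πr²h) = 1/(4π·0.947²·12.2) = 0.007273 K/W
ΣR = 4.185×10^-4 + 0.3610 + 0.007273 = 0.3687 K/W
Q = ΔT/ΣR = (420 °C − 27.1 °C)/0.3687 = 1070 W

Q = 1070 W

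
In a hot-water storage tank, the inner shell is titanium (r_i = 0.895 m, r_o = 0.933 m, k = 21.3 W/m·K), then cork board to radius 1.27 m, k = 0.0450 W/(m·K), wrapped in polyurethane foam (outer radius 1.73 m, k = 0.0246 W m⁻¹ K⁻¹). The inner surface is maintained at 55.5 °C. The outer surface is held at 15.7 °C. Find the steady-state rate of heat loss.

Treat each layer as a resistance in series:
  R_titanium = (1/0.895 − 1/0.933)/(4πk) = 0.04551/(4π·21.3) = 1.700×10^-4 K/W
  R_cork board = (1/0.933 − 1/1.27)/(4πk) = 0.2844/(4π·0.0450) = 0.5029 K/W
  R_polyurethane foam = (1/1.27 − 1/1.73)/(4πk) = 0.2094/(4π·0.0246) = 0.6773 K/W
ΣR = 1.700×10^-4 + 0.5029 + 0.6773 = 1.180 K/W
Q = ΔT/ΣR = (55.5 °C − 15.7 °C)/1.180 = 33.7 W

Q = 33.7 W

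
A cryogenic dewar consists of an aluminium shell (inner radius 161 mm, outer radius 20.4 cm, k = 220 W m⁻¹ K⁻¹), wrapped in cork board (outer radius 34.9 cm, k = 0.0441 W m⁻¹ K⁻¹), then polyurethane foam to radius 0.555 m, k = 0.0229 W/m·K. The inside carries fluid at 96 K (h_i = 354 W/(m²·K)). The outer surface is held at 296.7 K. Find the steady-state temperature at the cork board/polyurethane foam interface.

Treat each layer as a resistance in series:
  R_conv,in = 1/(4πr²h) = 1/(4π·0.161²·354) = 0.008672 K/W
  R_aluminium = (1/0.161 − 1/0.204)/(4πk) = 1.309/(4π·220) = 4.736×10^-4 K/W
  R_cork board = (1/0.204 − 1/0.349)/(4πk) = 2.037/(4π·0.0441) = 3.675 K/W
  R_polyurethane foam = (1/0.349 − 1/0.555)/(4πk) = 1.064/(4π·0.0229) = 3.696 K/W
ΣR = 0.008672 + 4.736×10^-4 + 3.675 + 3.696 = 7.380 K/W
Q = ΔT/ΣR = (96 K − 296.7 K)/7.380 = -27.20 W
From the inner boundary to the cork board/polyurethane foam interface, ΣR_partial = 3.684 K/W.
T_interface = T_in − Q·ΣR_partial = 96 K − (-27.20)(3.684) = 196.2 K

T = 196.2 K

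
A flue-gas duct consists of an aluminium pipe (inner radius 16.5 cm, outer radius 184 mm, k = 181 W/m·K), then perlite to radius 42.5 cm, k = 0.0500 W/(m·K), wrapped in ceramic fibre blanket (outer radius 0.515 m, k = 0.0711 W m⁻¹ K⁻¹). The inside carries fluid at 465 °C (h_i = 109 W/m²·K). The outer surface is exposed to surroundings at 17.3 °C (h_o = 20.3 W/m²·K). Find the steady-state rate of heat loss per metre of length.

Q' = 144 W/m

Treat each layer as a resistance in series:
  R'_conv,in = 1/(2πr h) = 1/(2π·0.165·109) = 0.008849 m·K/W
  R'_aluminium = ln(0.184/0.165)/(2πk) = 0.1090/(2π·181) = 9.584×10^-5 m·K/W
  R'_perlite = ln(0.425/0.184)/(2πk) = 0.8372/(2π·0.0500) = 2.665 m·K/W
  R'_ceramic fibre blanket = ln(0.515/0.425)/(2πk) = 0.1921/(2π·0.0711) = 0.4300 m·K/W
  R'_conv,out = 1/(2πr h) = 1/(2π·0.515·20.3) = 0.01522 m·K/W
ΣR = 0.008849 + 9.584×10^-5 + 2.665 + 0.4300 + 0.01522 = 3.119 m·K/W
Q' = ΔT/ΣR = (465 °C − 17.3 °C)/3.119 = 144 W/m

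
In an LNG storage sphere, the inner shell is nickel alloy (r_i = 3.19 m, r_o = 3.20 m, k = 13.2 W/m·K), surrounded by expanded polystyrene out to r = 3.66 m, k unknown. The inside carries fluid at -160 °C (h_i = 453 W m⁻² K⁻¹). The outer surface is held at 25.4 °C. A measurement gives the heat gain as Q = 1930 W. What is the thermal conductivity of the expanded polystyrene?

k = 0.0325 W/m·K

ΣR = ΔT/Q = |-160 − 25.4|/1930 = 0.09606 K/W
Known resistances:
  R_conv,in = 1/(4πr²h) = 1/(4π·3.19²·453) = 1.726×10^-5 K/W
  R_nickel alloy = (1/3.19 − 1/3.20)/(4πk) = 9.796×10^-4/(4π·13.2) = 5.906×10^-6 K/W
R_expanded polystyrene = ΣR − ΣR_known = 0.09606 − 2.317×10^-5 = 0.09604 K/W
(1/r₁−1/r₂)/(4πk) = 0.09604 ⇒ k = 0.03928/(4π·0.09604) = 0.0325 W/m·K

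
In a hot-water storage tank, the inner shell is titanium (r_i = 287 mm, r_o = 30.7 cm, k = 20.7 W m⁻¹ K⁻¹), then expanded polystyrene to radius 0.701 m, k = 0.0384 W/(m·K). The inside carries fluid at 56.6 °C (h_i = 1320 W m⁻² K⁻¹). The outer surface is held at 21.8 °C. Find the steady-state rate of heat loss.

Q = 9.17 W

Resistance network (inner→outer):
  R_conv,in = 1/(4πr²h) = 1/(4π·0.287²·1320) = 7.319×10^-4 K/W
  R_titanium = (1/0.287 − 1/0.307)/(4πk) = 0.2270/(4π·20.7) = 8.726×10^-4 K/W
  R_expanded polystyrene = (1/0.307 − 1/0.701)/(4πk) = 1.831/(4π·0.0384) = 3.794 K/W
ΣR = 7.319×10^-4 + 8.726×10^-4 + 3.794 = 3.796 K/W
Q = ΔT/ΣR = (56.6 °C − 21.8 °C)/3.796 = 9.17 W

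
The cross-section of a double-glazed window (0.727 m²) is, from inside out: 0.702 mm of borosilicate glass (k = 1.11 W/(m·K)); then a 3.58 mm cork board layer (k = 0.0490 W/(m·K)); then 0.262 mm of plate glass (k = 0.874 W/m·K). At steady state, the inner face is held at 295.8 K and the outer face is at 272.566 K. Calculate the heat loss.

Treat each layer as a resistance in series:
  R_borosilicate glass = L/(kA) = 7.02×10^-4/(1.11·0.727) = 8.699×10^-4 K/W
  R_cork board = L/(kA) = 0.00358/(0.0490·0.727) = 0.1005 K/W
  R_plate glass = L/(kA) = 2.62×10^-4/(0.874·0.727) = 4.123×10^-4 K/W
ΣR = 8.699×10^-4 + 0.1005 + 4.123×10^-4 = 0.1018 K/W
Q = ΔT/ΣR = (295.8 K − 272.566 K)/0.1018 = 228 W

Q = 228 W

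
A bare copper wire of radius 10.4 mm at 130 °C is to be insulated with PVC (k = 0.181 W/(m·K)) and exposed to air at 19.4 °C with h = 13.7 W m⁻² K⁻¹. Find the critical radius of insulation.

For a cylinder, r_cr = k_ins/h = 0.181/13.7 = 0.0132 m = 1.32 cm

r_cr = 1.32 cm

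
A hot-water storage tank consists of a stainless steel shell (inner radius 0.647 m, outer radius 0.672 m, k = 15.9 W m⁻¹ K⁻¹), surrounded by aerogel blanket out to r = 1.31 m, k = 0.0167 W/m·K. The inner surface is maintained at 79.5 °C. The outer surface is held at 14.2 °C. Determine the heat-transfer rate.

Q = 18.9 W

Resistance network (inner→outer):
  R_stainless steel = (1/0.647 − 1/0.672)/(4πk) = 0.05750/(4π·15.9) = 2.878×10^-4 K/W
  R_aerogel blanket = (1/0.672 − 1/1.31)/(4πk) = 0.7247/(4π·0.0167) = 3.453 K/W
ΣR = 2.878×10^-4 + 3.453 = 3.453 K/W
Q = ΔT/ΣR = (79.5 °C − 14.2 °C)/3.453 = 18.9 W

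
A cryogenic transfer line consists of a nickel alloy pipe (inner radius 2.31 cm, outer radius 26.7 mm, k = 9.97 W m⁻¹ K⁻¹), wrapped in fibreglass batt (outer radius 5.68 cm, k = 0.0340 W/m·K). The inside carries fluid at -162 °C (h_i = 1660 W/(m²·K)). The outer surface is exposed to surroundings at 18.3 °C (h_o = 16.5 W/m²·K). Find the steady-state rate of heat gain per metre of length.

Treat each layer as a resistance in series:
  R'_conv,in = 1/(2πr h) = 1/(2π·0.0231·1660) = 0.004150 m·K/W
  R'_nickel alloy = ln(0.0267/0.0231)/(2πk) = 0.1448/(2π·9.97) = 0.002312 m·K/W
  R'_fibreglass batt = ln(0.0568/0.0267)/(2πk) = 0.7549/(2π·0.0340) = 3.534 m·K/W
  R'_conv,out = 1/(2πr h) = 1/(2π·0.0568·16.5) = 0.1698 m·K/W
ΣR = 0.004150 + 0.002312 + 3.534 + 0.1698 = 3.710 m·K/W
Q' = ΔT/ΣR = (-162 °C − 18.3 °C)/3.710 = -48.6 W/m
(Negative Q' ⇒ heat flows inward; heat gain = 48.6 W/m.)

Q' = 48.6 W/m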